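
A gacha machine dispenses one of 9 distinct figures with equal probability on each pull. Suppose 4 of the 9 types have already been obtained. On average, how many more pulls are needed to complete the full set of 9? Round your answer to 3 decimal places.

20.550

Starting from 4 distinct types, each trial gives a new one with probability (9−i)/9 when i types are held, so the wait for the next new type is 9/(9−i).
E = 9/5 + 9/4 + 9/3 + 9/2 + 9/1 = 411/20 ≈ 20.550.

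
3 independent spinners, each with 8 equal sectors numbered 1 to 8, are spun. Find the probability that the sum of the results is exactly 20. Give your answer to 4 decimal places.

0.0293

There are 8^3 = 512 equally likely outcomes.
The number of ordered 3-tuples from {1,…,8} summing to 20 is 15.
P(sum = 20) = 15/512 ≈ 0.0293.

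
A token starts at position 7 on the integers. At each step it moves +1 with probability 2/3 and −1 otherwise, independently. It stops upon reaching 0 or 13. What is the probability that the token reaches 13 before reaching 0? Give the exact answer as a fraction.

Let r = q/p = (1/3)/(2/3) = 1/2. The recurrence P(i) = p·P(i+1) + q·P(i−1) with P(0)=0, P(13)=1 gives P(i) = (1 − r^i)/(1 − r^13).
P(7) = (1 − (1/2)^7) / (1 − (1/2)^13) = 8128/8191.

8128/8191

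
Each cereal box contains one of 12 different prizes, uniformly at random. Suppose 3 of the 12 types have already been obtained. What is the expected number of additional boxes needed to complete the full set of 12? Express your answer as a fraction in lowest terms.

7129/210

Starting from 3 distinct types, each trial gives a new one with probability (12−i)/12 when i types are held, so the wait for the next new type is 12/(12−i).
E = 12/9 + 12/8 + 12/7 + 12/6 + 12/5 + 12/4 + 12/3 + 12/2 + 12/1 = 7129/210.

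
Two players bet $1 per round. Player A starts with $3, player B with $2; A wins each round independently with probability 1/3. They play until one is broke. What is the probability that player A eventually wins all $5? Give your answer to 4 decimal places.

Let r = q/p = (2/3)/(1/3) = 2. The recurrence P(i) = p·P(i+1) + q·P(i−1) with P(0)=0, P(5)=1 gives P(i) = (1 − r^i)/(1 − r^5).
P(3) = (1 − (2)^3) / (1 − (2)^5) = 7/31 ≈ 0.2258.

0.2258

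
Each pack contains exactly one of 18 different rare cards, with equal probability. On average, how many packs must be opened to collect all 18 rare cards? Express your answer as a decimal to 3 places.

62.912

After i distinct types are collected, each trial gives a new one with probability (18−i)/18, so the expected wait for the next new type is 18/(18−i).
E = 18/18 + 18/17 + 18/16 + 18/15 + 18/14 + 18/13 + 18/12 + 18/11 + 18/10 + 18/9 + 18/8 + 18/7 + 18/6 + 18/5 + 18/4 + 18/3 + 18/2 + 18/1 = 42822903/680680 ≈ 62.912.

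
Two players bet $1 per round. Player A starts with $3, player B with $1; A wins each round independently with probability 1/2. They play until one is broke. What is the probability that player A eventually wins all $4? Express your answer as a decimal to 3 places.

0.750

With a fair step, P(i) = ½P(i−1) + ½P(i+1) with P(0)=0, P(4)=1 has the linear solution P(i) = i/4.
P(3) = 3/4 ≈ 0.750.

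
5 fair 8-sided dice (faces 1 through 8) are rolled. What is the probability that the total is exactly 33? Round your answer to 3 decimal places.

0.010

There are 8^5 = 32768 equally likely outcomes.
The number of ordered 5-tuples from {1,…,8} summing to 33 is 330.
P(sum = 33) = 330/32768 = 165/16384 ≈ 0.010.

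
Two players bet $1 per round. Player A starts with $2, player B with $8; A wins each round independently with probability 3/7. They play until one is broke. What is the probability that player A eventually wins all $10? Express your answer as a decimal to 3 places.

Let r = q/p = (4/7)/(3/7) = 4/3. The recurrence P(i) = p·P(i+1) + q·P(i−1) with P(0)=0, P(10)=1 gives P(i) = (1 − r^i)/(1 − r^10).
P(2) = (1 − (4/3)^2) / (1 − (4/3)^10) = 6561/141361 ≈ 0.046.

0.046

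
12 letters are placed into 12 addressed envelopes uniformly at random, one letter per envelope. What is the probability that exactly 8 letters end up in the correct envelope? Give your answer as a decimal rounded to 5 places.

0.00001

Choose which 8 of the 12 are fixed: C(12,8) = 495 ways.
The remaining 4 must have no fixed point: D(4) = 9.
P = 495·9/479001600 = 1/107520 ≈ 0.00001.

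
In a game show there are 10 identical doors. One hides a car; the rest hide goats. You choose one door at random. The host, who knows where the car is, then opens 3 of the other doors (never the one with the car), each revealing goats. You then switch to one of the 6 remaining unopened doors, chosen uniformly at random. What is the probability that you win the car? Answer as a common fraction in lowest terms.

Your original door holds the car with probability 1/10, so the other 9 collectively hold it with probability 9/10.
The host can always find 3 empty doors to open, so the reveals don't change that 9/10; it is now spread over the 6 remaining unopened doors.
P(win by switching) = (9/10) · (1/6) = 3/20.

3/20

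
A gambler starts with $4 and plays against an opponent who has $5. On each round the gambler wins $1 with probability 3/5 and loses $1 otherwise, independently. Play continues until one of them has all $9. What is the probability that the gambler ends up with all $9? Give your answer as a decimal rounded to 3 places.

0.824

Let r = q/p = (2/5)/(3/5) = 2/3. The recurrence P(i) = p·P(i+1) + q·P(i−1) with P(0)=0, P(9)=1 gives P(i) = (1 − r^i)/(1 − r^9).
P(4) = (1 − (2/3)^4) / (1 − (2/3)^9) = 15795/19171 ≈ 0.824.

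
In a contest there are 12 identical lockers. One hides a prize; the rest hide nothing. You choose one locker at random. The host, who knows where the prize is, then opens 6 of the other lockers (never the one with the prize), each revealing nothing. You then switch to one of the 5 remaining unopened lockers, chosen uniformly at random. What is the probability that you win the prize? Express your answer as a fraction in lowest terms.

Your original locker holds the prize with probability 1/12, so the other 11 collectively hold it with probability 11/12.
The host can always find 6 empty lockers to open, so the reveals don't change that 11/12; it is now spread over the 5 remaining unopened lockers.
P(win by switching) = (11/12) · (1/5) = 11/60.

11/60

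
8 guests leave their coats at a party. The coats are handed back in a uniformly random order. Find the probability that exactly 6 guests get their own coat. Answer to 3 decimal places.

0.001

Choose which 6 of the 8 are fixed: C(8,6) = 28 ways.
The remaining 2 must have no fixed point: D(2) = 1.
P = 28·1/40320 = 1/1440 ≈ 0.001.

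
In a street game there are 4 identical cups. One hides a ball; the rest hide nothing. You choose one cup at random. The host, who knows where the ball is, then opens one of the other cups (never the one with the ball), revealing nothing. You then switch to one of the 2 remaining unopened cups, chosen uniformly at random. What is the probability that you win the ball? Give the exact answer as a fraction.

3/8

Your original cup holds the ball with probability 1/4, so the other 3 collectively hold it with probability 3/4.
The host can always find an empty cup to open, so this doesn't change that 3/4; it is now spread over the 2 remaining unopened cups.
P(win by switching) = (3/4) · (1/2) = 3/8.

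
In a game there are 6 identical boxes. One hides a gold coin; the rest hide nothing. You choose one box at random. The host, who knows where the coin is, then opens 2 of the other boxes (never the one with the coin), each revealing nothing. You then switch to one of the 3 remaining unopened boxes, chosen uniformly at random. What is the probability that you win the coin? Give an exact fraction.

5/18

Your original box holds the coin with probability 1/6, so the other 5 collectively hold it with probability 5/6.
The host can always find 2 empty boxes to open, so the reveals don't change that 5/6; it is now spread over the 3 remaining unopened boxes.
P(win by switching) = (5/6) · (1/3) = 5/18.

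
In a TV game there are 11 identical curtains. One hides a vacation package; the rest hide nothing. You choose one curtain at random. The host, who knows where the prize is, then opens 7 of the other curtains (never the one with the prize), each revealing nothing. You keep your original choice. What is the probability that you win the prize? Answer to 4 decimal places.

0.0909

The host can always open 7 empty curtains regardless of your choice, so the reveals give no information about your original curtain.
P(win by staying) = 1/11 ≈ 0.0909.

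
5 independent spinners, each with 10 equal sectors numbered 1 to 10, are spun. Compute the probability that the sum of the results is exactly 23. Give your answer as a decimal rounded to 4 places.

0.0484

There are 10^5 = 100000 equally likely outcomes.
The number of ordered 5-tuples from {1,…,10} summing to 23 is 4840.
P(sum = 23) = 4840/100000 = 121/2500 ≈ 0.0484.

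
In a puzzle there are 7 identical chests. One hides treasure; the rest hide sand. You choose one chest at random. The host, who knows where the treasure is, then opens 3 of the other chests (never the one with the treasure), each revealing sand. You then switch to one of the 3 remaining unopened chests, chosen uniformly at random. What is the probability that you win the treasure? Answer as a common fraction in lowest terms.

2/7

Your original chest holds the treasure with probability 1/7, so the other 6 collectively hold it with probability 6/7.
The host can always find 3 empty chests to open, so the reveals don't change that 6/7; it is now spread over the 3 remaining unopened chests.
P(win by switching) = (6/7) · (1/3) = 2/7.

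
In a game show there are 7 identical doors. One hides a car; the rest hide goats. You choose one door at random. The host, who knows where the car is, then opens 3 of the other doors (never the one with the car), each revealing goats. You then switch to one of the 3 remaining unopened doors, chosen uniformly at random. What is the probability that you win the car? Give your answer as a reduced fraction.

Your original door holds the car with probability 1/7, so the other 6 collectively hold it with probability 6/7.
The host can always find 3 empty doors to open, so the reveals don't change that 6/7; it is now spread over the 3 remaining unopened doors.
P(win by switching) = (6/7) · (1/3) = 2/7.

2/7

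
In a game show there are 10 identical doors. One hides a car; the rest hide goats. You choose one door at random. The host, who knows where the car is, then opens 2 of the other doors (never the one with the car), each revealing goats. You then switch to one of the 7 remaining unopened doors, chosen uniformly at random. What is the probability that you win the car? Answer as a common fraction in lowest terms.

Your original door holds the car with probability 1/10, so the other 9 collectively hold it with probability 9/10.
The host can always find 2 empty doors to open, so the reveals don't change that 9/10; it is now spread over the 7 remaining unopened doors.
P(win by switching) = (9/10) · (1/7) = 9/70.

9/70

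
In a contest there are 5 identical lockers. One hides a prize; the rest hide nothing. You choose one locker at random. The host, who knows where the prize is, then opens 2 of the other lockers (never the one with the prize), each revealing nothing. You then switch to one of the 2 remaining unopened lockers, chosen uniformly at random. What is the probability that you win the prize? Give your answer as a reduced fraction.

Your original locker holds the prize with probability 1/5, so the other 4 collectively hold it with probability 4/5.
The host can always find 2 empty lockers to open, so the reveals don't change that 4/5; it is now spread over the 2 remaining unopened lockers.
P(win by switching) = (4/5) · (1/2) = 2/5.

2/5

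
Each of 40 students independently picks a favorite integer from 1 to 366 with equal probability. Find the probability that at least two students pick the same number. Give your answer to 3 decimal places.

It's easier to compute the probability that all 40 are distinct.
P(all distinct) = 366/366 · 365/366 · ··· · 327/366 ≈ 0.109.
So the probability of at least one match is 1 − 0.109 = 0.891.

0.891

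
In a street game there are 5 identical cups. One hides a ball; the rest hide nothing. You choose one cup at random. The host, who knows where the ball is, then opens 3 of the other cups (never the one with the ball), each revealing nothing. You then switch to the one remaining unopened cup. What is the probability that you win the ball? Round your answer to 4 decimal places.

0.8000

Your original cup holds the ball with probability 1/5, so the other 4 collectively hold it with probability 4/5.
The host can always find 3 empty cups to open, so the reveals don't change that 4/5; it is now spread over the 1 remaining unopened cup.
P(win by switching) = (4/5) · (1/1) = 4/5 ≈ 0.8000.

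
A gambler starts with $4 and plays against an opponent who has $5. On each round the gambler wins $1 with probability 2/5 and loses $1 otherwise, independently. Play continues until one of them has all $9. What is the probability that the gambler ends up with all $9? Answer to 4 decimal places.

Let r = q/p = (3/5)/(2/5) = 3/2. The recurrence P(i) = p·P(i+1) + q·P(i−1) with P(0)=0, P(9)=1 gives P(i) = (1 − r^i)/(1 − r^9).
P(4) = (1 − (3/2)^4) / (1 − (3/2)^9) = 2080/19171 ≈ 0.1085.

0.1085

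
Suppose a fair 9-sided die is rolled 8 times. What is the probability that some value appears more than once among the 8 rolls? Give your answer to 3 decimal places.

0.992

P(all 8 different) = 9/9 · 8/9 · ··· · 2/9 ≈ 0.008.
P(at least two equal) = 1 − 0.008 = 0.992.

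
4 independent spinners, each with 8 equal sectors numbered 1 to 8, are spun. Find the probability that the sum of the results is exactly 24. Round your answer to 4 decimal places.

0.0393

There are 8^4 = 4096 equally likely outcomes.
The number of ordered 4-tuples from {1,…,8} summing to 24 is 161.
P(sum = 24) = 161/4096 ≈ 0.0393.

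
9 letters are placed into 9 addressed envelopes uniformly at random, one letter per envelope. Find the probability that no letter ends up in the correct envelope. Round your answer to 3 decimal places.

This is the derangement probability: permutations of 9 with no fixed point.
D(9) = 9! · (1 − 1/1! + 1/2! − ··· + (−1)^9/9!) = 133496.
P = 133496/362880 = 16687/45360 ≈ 0.368.

0.368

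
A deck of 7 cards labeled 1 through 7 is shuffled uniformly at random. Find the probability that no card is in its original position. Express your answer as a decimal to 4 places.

This is the derangement probability: permutations of 7 with no fixed point.
D(7) = 7! · (1 − 1/1! + 1/2! − ··· + (−1)^7/7!) = 1854.
P = 1854/5040 = 103/280 ≈ 0.3679.

0.3679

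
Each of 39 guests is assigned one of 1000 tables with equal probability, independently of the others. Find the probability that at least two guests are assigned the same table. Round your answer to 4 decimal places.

0.5280

It's easier to compute the probability that all 39 are distinct.
P(all distinct) = 1000/1000 · 999/1000 · ··· · 962/1000 ≈ 0.4720.
So the probability of at least one match is 1 − 0.4720 = 0.5280.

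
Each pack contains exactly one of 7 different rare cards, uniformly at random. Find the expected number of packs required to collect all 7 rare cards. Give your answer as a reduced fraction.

363/20

After i distinct types are collected, each trial gives a new one with probability (7−i)/7, so the expected wait for the next new type is 7/(7−i).
E = 7/7 + 7/6 + 7/5 + 7/4 + 7/3 + 7/2 + 7/1 = 363/20.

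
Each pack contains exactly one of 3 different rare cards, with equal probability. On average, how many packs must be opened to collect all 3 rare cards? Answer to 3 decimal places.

After i distinct types are collected, each trial gives a new one with probability (3−i)/3, so the expected wait for the next new type is 3/(3−i).
E = 3/3 + 3/2 + 3/1 = 11/2 ≈ 5.500.

5.500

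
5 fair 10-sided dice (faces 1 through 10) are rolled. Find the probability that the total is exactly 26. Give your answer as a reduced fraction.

47/800

There are 10^5 = 100000 equally likely outcomes.
The number of ordered 5-tuples from {1,…,10} summing to 26 is 5875.
P(sum = 26) = 5875/100000 = 47/800.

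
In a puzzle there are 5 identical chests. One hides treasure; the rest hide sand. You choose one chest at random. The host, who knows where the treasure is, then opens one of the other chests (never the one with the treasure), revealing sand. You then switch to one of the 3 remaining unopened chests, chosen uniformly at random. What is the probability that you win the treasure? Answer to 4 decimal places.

Your original chest holds the treasure with probability 1/5, so the other 4 collectively hold it with probability 4/5.
The host can always find an empty chest to open, so this doesn't change that 4/5; it is now spread over the 3 remaining unopened chests.
P(win by switching) = (4/5) · (1/3) = 4/15 ≈ 0.2667.

0.2667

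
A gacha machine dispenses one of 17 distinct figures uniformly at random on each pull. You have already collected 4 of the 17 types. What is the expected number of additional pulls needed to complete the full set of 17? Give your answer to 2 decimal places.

54.06

Starting from 4 distinct types, each trial gives a new one with probability (17−i)/17 when i types are held, so the wait for the next new type is 17/(17−i).
E = 17/13 + 17/12 + 17/11 + 17/10 + 17/9 + 17/8 + 17/7 + 17/6 + 17/5 + 17/4 + 17/3 + 17/2 + 17/1 = 19481881/360360 ≈ 54.06.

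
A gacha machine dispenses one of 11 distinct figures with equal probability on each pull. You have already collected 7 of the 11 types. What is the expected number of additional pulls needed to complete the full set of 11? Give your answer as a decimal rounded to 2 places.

Starting from 7 distinct types, each trial gives a new one with probability (11−i)/11 when i types are held, so the wait for the next new type is 11/(11−i).
E = 11/4 + 11/3 + 11/2 + 11/1 = 275/12 ≈ 22.92.

22.92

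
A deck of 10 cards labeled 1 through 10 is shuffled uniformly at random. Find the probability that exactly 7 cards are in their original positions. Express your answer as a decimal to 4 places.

Choose which 7 of the 10 are fixed: C(10,7) = 120 ways.
The remaining 3 must have no fixed point: D(3) = 2.
P = 120·2/3628800 = 1/15120 ≈ 0.0001.

0.0001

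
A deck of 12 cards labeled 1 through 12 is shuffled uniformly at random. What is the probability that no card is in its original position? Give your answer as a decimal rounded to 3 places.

0.368

This is the derangement probability: permutations of 12 with no fixed point.
D(12) = 12! · (1 − 1/1! + 1/2! − ··· + (−1)^12/12!) = 176214841.
P = 176214841/479001600 = 16019531/43545600 ≈ 0.368.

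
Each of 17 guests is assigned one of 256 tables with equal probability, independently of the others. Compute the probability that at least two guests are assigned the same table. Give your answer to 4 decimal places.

0.4190

It's easier to compute the probability that all 17 are distinct.
P(all distinct) = 256/256 · 255/256 · ··· · 240/256 ≈ 0.5810.
So the probability of at least one match is 1 − 0.5810 = 0.4190.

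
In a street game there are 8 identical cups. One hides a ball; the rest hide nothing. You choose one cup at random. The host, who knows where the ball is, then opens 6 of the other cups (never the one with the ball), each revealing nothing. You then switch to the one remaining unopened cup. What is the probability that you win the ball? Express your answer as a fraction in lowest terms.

Your original cup holds the ball with probability 1/8, so the other 7 collectively hold it with probability 7/8.
The host can always find 6 empty cups to open, so the reveals don't change that 7/8; it is now spread over the 1 remaining unopened cup.
P(win by switching) = (7/8) · (1/1) = 7/8.

7/8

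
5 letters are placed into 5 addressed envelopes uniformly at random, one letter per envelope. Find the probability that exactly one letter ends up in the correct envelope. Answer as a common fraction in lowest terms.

Choose which one is fixed: C(5,1) = 5 ways.
The remaining 4 must have no fixed point: D(4) = 9.
P = 5·9/120 = 3/8.

3/8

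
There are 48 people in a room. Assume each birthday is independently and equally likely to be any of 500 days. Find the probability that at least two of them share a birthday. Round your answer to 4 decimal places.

It's easier to compute the probability that all 48 are distinct.
P(all distinct) = 500/500 · 499/500 · ··· · 453/500 ≈ 0.0972.
So the probability of at least one match is 1 − 0.0972 = 0.9028.

0.9028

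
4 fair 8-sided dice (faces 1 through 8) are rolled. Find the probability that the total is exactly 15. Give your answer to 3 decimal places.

0.069

There are 8^4 = 4096 equally likely outcomes.
The number of ordered 4-tuples from {1,…,8} summing to 15 is 284.
P(sum = 15) = 284/4096 = 71/1024 ≈ 0.069.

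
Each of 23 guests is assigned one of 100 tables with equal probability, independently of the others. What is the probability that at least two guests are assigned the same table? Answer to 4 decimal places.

It's easier to compute the probability that all 23 are distinct.
P(all distinct) = 100/100 · 99/100 · ··· · 78/100 ≈ 0.0643.
So the probability of at least one match is 1 − 0.0643 = 0.9357.

0.9357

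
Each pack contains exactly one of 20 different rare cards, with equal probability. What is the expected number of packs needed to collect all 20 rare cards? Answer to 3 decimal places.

71.955

After i distinct types are collected, each trial gives a new one with probability (20−i)/20, so the expected wait for the next new type is 20/(20−i).
E = 20/20 + 20/19 + 20/18 + 20/17 + 20/16 + 20/15 + 20/14 + 20/13 + 20/12 + 20/11 + 20/10 + 20/9 + 20/8 + 20/7 + 20/6 + 20/5 + 20/4 + 20/3 + 20/2 + 20/1 = 279175675/3879876 ≈ 71.955.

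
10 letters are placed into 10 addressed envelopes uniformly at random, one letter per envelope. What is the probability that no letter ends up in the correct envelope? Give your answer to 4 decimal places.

This is the derangement probability: permutations of 10 with no fixed point.
D(10) = 10! · (1 − 1/1! + 1/2! − ··· + (−1)^10/10!) = 1334961.
P = 1334961/3628800 = 16481/44800 ≈ 0.3679.

0.3679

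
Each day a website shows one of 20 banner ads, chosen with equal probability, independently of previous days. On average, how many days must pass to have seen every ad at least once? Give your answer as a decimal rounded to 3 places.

71.955

After i distinct types are collected, each trial gives a new one with probability (20−i)/20, so the expected wait for the next new type is 20/(20−i).
E = 20/20 + 20/19 + 20/18 + 20/17 + 20/16 + 20/15 + 20/14 + 20/13 + 20/12 + 20/11 + 20/10 + 20/9 + 20/8 + 20/7 + 20/6 + 20/5 + 20/4 + 20/3 + 20/2 + 20/1 = 279175675/3879876 ≈ 71.955.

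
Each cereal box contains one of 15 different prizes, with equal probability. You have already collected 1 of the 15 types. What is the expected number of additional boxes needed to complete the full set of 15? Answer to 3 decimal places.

Starting from 1 distinct type, each trial gives a new one with probability (15−i)/15 when i types are held, so the wait for the next new type is 15/(15−i).
E = 15/14 + 15/13 + 15/12 + 15/11 + 15/10 + 15/9 + 15/8 + 15/7 + 15/6 + 15/5 + 15/4 + 15/3 + 15/2 + 15/1 = 1171733/24024 ≈ 48.773.

48.773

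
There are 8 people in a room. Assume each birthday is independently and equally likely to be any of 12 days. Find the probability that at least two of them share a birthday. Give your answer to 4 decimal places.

0.9536

It's easier to compute the probability that all 8 are distinct.
P(all distinct) = 12/12 · 11/12 · ··· · 5/12 ≈ 0.0464.
So the probability of at least one match is 1 − 0.0464 = 0.9536.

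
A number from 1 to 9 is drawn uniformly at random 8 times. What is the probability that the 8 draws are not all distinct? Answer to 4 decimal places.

0.9916

P(all 8 different) = 9/9 · 8/9 · ··· · 2/9 ≈ 0.0084.
P(at least two equal) = 1 − 0.0084 = 0.9916.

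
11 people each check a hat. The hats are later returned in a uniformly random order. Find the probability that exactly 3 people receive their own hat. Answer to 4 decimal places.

0.0613

Choose which 3 of the 11 are fixed: C(11,3) = 165 ways.
The remaining 8 must have no fixed point: D(8) = 14833.
P = 165·14833/39916800 = 2119/34560 ≈ 0.0613.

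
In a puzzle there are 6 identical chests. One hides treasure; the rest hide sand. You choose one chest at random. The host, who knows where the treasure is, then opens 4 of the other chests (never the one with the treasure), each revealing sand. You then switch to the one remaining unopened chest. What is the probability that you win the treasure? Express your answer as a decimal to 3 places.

Your original chest holds the treasure with probability 1/6, so the other 5 collectively hold it with probability 5/6.
The host can always find 4 empty chests to open, so the reveals don't change that 5/6; it is now spread over the 1 remaining unopened chest.
P(win by switching) = (5/6) · (1/1) = 5/6 ≈ 0.833.

0.833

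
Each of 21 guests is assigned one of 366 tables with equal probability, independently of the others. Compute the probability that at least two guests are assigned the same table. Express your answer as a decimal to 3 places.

It's easier to compute the probability that all 21 are distinct.
P(all distinct) = 366/366 · 365/366 · ··· · 346/366 ≈ 0.557.
So the probability of at least one match is 1 − 0.557 = 0.443.

0.443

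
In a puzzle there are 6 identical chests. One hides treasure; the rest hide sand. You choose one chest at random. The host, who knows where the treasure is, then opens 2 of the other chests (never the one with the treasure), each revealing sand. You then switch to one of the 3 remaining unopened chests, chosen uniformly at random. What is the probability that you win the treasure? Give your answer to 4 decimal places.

Your original chest holds the treasure with probability 1/6, so the other 5 collectively hold it with probability 5/6.
The host can always find 2 empty chests to open, so the reveals don't change that 5/6; it is now spread over the 3 remaining unopened chests.
P(win by switching) = (5/6) · (1/3) = 5/18 ≈ 0.2778.

0.2778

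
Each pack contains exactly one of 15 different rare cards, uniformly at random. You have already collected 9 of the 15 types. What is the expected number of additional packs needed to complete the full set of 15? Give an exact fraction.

Starting from 9 distinct types, each trial gives a new one with probability (15−i)/15 when i types are held, so the wait for the next new type is 15/(15−i).
E = 15/6 + 15/5 + 15/4 + 15/3 + 15/2 + 15/1 = 147/4.

147/4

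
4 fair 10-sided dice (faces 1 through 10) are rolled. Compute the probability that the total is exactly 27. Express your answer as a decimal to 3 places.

There are 10^4 = 10000 equally likely outcomes.
The number of ordered 4-tuples from {1,…,10} summing to 27 is 480.
P(sum = 27) = 480/10000 = 6/125 ≈ 0.048.

0.048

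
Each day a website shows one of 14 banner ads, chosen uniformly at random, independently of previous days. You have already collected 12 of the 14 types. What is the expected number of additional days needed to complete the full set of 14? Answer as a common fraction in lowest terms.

Starting from 12 distinct types, each trial gives a new one with probability (14−i)/14 when i types are held, so the wait for the next new type is 14/(14−i).
E = 14/2 + 14/1 = 21.

21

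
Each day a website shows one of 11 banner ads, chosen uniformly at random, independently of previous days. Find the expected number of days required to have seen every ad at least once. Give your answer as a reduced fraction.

83711/2520

After i distinct types are collected, each trial gives a new one with probability (11−i)/11, so the expected wait for the next new type is 11/(11−i).
E = 11/11 + 11/10 + 11/9 + 11/8 + 11/7 + 11/6 + 11/5 + 11/4 + 11/3 + 11/2 + 11/1 = 83711/2520.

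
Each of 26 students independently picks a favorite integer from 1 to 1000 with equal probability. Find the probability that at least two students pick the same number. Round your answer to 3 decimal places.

0.279

It's easier to compute the probability that all 26 are distinct.
P(all distinct) = 1000/1000 · 999/1000 · ··· · 975/1000 ≈ 0.721.
So the probability of at least one match is 1 − 0.721 = 0.279.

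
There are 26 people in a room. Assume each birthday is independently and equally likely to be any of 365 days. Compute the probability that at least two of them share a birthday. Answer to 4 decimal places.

0.5982

It's easier to compute the probability that all 26 are distinct.
P(all distinct) = 365/365 · 364/365 · ··· · 340/365 ≈ 0.4018.
So the probability of at least one match is 1 − 0.4018 = 0.5982.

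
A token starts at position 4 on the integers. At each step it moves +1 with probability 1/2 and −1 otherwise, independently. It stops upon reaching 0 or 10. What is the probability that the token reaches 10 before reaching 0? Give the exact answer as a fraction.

With a fair step, P(i) = ½P(i−1) + ½P(i+1) with P(0)=0, P(10)=1 has the linear solution P(i) = i/10.
P(4) = 4/10 = 2/5.

2/5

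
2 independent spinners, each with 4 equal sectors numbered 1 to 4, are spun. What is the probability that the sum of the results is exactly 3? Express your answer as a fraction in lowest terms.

There are 4^2 = 16 equally likely outcomes.
The number of ordered 2-tuples from {1,…,4} summing to 3 is 2.
P(sum = 3) = 2/16 = 1/8.

1/8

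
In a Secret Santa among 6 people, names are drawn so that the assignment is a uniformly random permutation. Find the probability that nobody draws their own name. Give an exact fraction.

53/144

This is the derangement probability: permutations of 6 with no fixed point.
D(6) = 6! · (1 − 1/1! + 1/2! − ··· + (−1)^6/6!) = 265.
P = 265/720 = 53/144.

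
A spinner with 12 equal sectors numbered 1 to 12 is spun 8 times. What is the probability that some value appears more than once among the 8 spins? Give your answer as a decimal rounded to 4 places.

0.9536

P(all 8 different) = 12/12 · 11/12 · ··· · 5/12 ≈ 0.0464.
P(at least two equal) = 1 − 0.0464 = 0.9536.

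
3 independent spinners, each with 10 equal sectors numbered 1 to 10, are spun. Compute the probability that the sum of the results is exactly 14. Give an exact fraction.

There are 10^3 = 1000 equally likely outcomes.
The number of ordered 3-tuples from {1,…,10} summing to 14 is 69.
P(sum = 14) = 69/1000.

69/1000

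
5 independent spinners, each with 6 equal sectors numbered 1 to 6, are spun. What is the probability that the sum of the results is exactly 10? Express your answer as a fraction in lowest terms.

7/432

There are 6^5 = 7776 equally likely outcomes.
The number of ordered 5-tuples from {1,…,6} summing to 10 is 126.
P(sum = 10) = 126/7776 = 7/432.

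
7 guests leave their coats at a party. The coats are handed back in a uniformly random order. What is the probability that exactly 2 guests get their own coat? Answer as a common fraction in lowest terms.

Choose which 2 of the 7 are fixed: C(7,2) = 21 ways.
The remaining 5 must have no fixed point: D(5) = 44.
P = 21·44/5040 = 11/60.

11/60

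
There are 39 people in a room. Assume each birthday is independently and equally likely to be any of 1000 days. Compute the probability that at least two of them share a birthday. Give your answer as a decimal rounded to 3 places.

0.528

It's easier to compute the probability that all 39 are distinct.
P(all distinct) = 1000/1000 · 999/1000 · ··· · 962/1000 ≈ 0.472.
So the probability of at least one match is 1 − 0.472 = 0.528.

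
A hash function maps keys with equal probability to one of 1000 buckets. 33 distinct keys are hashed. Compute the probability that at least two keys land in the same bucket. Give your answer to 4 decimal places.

It's easier to compute the probability that all 33 are distinct.
P(all distinct) = 1000/1000 · 999/1000 · ··· · 968/1000 ≈ 0.5864.
So the probability of at least one match is 1 − 0.5864 = 0.4136.

0.4136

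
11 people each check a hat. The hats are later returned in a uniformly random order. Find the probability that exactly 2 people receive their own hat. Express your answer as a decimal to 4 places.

Choose which 2 of the 11 are fixed: C(11,2) = 55 ways.
The remaining 9 must have no fixed point: D(9) = 133496.
P = 55·133496/39916800 = 16687/90720 ≈ 0.1839.

0.1839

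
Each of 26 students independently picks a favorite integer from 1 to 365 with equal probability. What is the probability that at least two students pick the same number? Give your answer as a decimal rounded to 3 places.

It's easier to compute the probability that all 26 are distinct.
P(all distinct) = 365/365 · 364/365 · ··· · 340/365 ≈ 0.402.
So the probability of at least one match is 1 − 0.402 = 0.598.

0.598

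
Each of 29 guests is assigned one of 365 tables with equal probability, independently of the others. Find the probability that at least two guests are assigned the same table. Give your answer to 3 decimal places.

It's easier to compute the probability that all 29 are distinct.
P(all distinct) = 365/365 · 364/365 · ··· · 337/365 ≈ 0.319.
So the probability of at least one match is 1 − 0.319 = 0.681.

0.681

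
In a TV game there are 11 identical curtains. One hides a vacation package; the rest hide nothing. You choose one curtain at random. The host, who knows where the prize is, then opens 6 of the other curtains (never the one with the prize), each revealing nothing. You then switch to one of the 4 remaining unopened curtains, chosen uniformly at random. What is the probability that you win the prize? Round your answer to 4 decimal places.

0.2273

Your original curtain holds the prize with probability 1/11, so the other 10 collectively hold it with probability 10/11.
The host can always find 6 empty curtains to open, so the reveals don't change that 10/11; it is now spread over the 4 remaining unopened curtains.
P(win by switching) = (10/11) · (1/4) = 5/22 ≈ 0.2273.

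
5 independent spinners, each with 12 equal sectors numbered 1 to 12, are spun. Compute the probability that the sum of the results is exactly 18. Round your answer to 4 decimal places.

There are 12^5 = 248832 equally likely outcomes.
The number of ordered 5-tuples from {1,…,12} summing to 18 is 2355.
P(sum = 18) = 2355/248832 = 785/82944 ≈ 0.0095.

0.0095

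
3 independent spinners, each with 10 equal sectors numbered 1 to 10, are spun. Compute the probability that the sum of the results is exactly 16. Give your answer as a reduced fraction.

3/40

There are 10^3 = 1000 equally likely outcomes.
The number of ordered 3-tuples from {1,…,10} summing to 16 is 75.
P(sum = 16) = 75/1000 = 3/40.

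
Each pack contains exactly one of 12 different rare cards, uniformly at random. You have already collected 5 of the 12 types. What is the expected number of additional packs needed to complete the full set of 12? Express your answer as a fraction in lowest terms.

Starting from 5 distinct types, each trial gives a new one with probability (12−i)/12 when i types are held, so the wait for the next new type is 12/(12−i).
E = 12/7 + 12/6 + 12/5 + 12/4 + 12/3 + 12/2 + 12/1 = 1089/35.

1089/35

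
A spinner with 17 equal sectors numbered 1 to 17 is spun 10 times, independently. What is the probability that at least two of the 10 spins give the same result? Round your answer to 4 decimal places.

0.9650

P(all 10 different) = 17/17 · 16/17 · ··· · 8/17 ≈ 0.0350.
P(at least two equal) = 1 − 0.0350 = 0.9650.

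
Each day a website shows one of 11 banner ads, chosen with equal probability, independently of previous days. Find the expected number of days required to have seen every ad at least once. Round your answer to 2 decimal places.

After i distinct types are collected, each trial gives a new one with probability (11−i)/11, so the expected wait for the next new type is 11/(11−i).
E = 11/11 + 11/10 + 11/9 + 11/8 + 11/7 + 11/6 + 11/5 + 11/4 + 11/3 + 11/2 + 11/1 = 83711/2520 ≈ 33.22.

33.22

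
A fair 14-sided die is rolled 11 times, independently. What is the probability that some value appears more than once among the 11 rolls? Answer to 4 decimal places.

P(all 11 different) = 14/14 · 13/14 · ··· · 4/14 ≈ 0.0036.
P(at least two equal) = 1 − 0.0036 = 0.9964.

0.9964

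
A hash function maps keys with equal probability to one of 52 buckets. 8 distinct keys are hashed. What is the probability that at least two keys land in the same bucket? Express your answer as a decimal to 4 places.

It's easier to compute the probability that all 8 are distinct.
P(all distinct) = 52/52 · 51/52 · ··· · 45/52 ≈ 0.5676.
So the probability of at least one match is 1 − 0.5676 = 0.4324.

0.4324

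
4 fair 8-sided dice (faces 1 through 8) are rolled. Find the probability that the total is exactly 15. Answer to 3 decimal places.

There are 8^4 = 4096 equally likely outcomes.
The number of ordered 4-tuples from {1,…,8} summing to 15 is 284.
P(sum = 15) = 284/4096 = 71/1024 ≈ 0.069.

0.069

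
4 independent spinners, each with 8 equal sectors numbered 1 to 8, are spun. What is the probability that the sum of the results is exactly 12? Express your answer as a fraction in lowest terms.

There are 8^4 = 4096 equally likely outcomes.
The number of ordered 4-tuples from {1,…,8} summing to 12 is 161.
P(sum = 12) = 161/4096.

161/4096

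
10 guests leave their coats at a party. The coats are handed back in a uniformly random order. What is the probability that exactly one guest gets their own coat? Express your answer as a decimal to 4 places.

Choose which one is fixed: C(10,1) = 10 ways.
The remaining 9 must have no fixed point: D(9) = 133496.
P = 10·133496/3628800 = 16687/45360 ≈ 0.3679.

0.3679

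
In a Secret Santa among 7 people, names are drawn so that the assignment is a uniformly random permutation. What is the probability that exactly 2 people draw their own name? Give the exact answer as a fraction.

Choose which 2 of the 7 are fixed: C(7,2) = 21 ways.
The remaining 5 must have no fixed point: D(5) = 44.
P = 21·44/5040 = 11/60.

11/60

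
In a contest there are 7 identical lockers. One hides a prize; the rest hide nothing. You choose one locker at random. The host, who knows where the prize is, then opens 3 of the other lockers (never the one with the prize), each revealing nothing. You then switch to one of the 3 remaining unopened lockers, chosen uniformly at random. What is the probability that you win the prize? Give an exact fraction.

Your original locker holds the prize with probability 1/7, so the other 6 collectively hold it with probability 6/7.
The host can always find 3 empty lockers to open, so the reveals don't change that 6/7; it is now spread over the 3 remaining unopened lockers.
P(win by switching) = (6/7) · (1/3) = 2/7.

2/7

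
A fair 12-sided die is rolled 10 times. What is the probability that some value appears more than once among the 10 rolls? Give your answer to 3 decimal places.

0.996

P(all 10 different) = 12/12 · 11/12 · ··· · 3/12 ≈ 0.004.
P(at least two equal) = 1 − 0.004 = 0.996.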